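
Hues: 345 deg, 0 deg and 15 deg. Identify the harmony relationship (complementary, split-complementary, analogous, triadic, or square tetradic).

Sort the hues: 0°, 15°, 345°.
Successive gaps around the wheel: 15°, 330°, 15°.
A run of hues at equal small steps (15°) with one large closing gap is an analogous group.

analogous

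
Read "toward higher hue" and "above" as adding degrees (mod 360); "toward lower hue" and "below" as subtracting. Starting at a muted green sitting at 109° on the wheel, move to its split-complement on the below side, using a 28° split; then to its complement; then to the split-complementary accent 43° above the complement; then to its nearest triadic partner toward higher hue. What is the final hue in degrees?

64°

109 + 152 = 261°   (split-comp 28° ↓)
261 + 180 = 441 → 441 − 360 = 81°   (complement)
81 + 223 = 304°   (split-comp 43° ↑)
304 + 120 = 424 → 424 − 360 = 64°   (triadic ↑)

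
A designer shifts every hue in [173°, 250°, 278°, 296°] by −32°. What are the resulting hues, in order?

141°, 218°, 246°, 264°

173 − 32 = 141°
250 − 32 = 218°
278 − 32 = 246°
296 − 32 = 264°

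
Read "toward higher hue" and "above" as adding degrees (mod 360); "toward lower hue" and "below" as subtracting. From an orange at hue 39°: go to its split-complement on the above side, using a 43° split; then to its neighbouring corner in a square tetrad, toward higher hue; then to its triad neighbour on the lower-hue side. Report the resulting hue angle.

+223° (split-comp 43° ↑): 39 + 223 = 262°
+90° (square ↑): 262 + 90 = 352°
−120° (triadic ↓): 352 − 120 = 232°

232°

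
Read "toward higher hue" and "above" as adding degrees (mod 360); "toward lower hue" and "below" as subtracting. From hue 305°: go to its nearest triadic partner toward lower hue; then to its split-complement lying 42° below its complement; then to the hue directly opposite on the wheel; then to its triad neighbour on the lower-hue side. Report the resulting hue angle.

triadic ↓ −120°: 305 − 120 = 185°
split-comp 42° ↓ +138°: 185 + 138 = 323°
complement +180°: 323 + 180 = 503 → 503 − 360 = 143°
triadic ↓ −120°: 143 − 120 = 23°

23°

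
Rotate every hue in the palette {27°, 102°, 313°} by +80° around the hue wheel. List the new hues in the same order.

27 + 80 = 107°
102 + 80 = 182°
313 + 80 = 393 → 393 − 360 = 33°

107°, 182°, 33°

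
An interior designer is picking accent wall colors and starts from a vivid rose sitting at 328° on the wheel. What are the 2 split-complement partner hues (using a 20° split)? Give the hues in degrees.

Split-complementary hues sit 20° either side of the complement.
Complement of 328°: 328 + 180 = 508 → 508 − 360 = 148°
148 − 20 = 128°
148 + 20 = 168°

128° and 168°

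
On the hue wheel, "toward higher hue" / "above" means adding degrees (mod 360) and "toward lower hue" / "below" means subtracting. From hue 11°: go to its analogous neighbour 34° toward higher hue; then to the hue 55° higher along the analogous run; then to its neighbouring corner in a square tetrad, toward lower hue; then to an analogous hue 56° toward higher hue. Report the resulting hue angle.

66°

11 + 34 = 45°   (analog 34° ↑)
45 + 55 = 100°   (analog 55° ↑)
100 − 90 = 10°   (square ↓)
10 + 56 = 66°   (analog 56° ↑)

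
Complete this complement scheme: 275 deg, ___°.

The complement sits 180° across the wheel.
The full set through 275° is {95°, 275°}.
Given {275°}, the missing hue is 95°.

95°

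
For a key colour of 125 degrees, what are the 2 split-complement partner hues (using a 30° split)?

275° and 335°

Complement of 125 degrees: 125 + 180 = 305°
305 − 30 = 275°
305 + 30 = 335°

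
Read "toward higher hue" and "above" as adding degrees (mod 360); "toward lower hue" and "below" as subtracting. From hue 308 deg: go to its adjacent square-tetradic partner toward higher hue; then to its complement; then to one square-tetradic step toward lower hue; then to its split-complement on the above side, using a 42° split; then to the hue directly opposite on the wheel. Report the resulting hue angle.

308 + 90 = 398 → 398 − 360 = 38°   (square ↑)
38 + 180 = 218°   (complement)
218 − 90 = 128°   (square ↓)
128 + 222 = 350°   (split-comp 42° ↑)
350 + 180 = 530 → 530 − 360 = 170°   (complement)

170°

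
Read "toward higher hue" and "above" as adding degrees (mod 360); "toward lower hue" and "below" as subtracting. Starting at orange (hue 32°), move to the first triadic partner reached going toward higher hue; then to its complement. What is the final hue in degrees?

332°

+120° (triadic ↑): 32 + 120 = 152°
+180° (complement): 152 + 180 = 332°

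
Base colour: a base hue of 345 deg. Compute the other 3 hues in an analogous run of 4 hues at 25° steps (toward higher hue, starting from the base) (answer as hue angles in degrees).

Analogous hues sit every 25° along the wheel.
345 + 25 = 370 → 370 − 360 = 10°
345 + 50 = 395 → 395 − 360 = 35°
345 + 75 = 420 → 420 − 360 = 60°

10°, 35°, and 60°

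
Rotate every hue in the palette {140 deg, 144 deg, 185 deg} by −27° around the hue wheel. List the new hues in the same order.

113°, 117°, 158°

140 − 27 = 113°
144 − 27 = 117°
185 − 27 = 158°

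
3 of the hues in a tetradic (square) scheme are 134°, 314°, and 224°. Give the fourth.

A square tetradic scheme places four hues every 90°.
The full set through 134° is {44°, 134°, 224°, 314°}.
Given {134°, 224°, 314°}, the missing hue is 44°.

44°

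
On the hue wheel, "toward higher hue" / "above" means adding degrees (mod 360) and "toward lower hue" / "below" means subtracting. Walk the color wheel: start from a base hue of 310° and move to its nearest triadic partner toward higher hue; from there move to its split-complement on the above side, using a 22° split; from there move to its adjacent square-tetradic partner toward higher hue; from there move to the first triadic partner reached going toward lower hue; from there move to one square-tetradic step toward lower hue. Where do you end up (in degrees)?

152°

310 + 120 = 430 → 430 − 360 = 70°   (triadic ↑)
70 + 202 = 272°   (split-comp 22° ↑)
272 + 90 = 362 → 362 − 360 = 2°   (square ↑)
2 − 120 = -118 → -118 + 360 = 242°   (triadic ↓)
242 − 90 = 152°   (square ↓)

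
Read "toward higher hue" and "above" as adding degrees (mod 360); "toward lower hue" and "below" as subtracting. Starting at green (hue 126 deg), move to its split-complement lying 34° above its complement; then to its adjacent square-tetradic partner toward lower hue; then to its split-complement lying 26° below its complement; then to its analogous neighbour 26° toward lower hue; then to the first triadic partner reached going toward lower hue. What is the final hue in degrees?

split-comp 34° ↑ +214°: 126 + 214 = 340°
square ↓ −90°: 340 − 90 = 250°
split-comp 26° ↓ +154°: 250 + 154 = 404 → 404 − 360 = 44°
analog 26° ↓ −26°: 44 − 26 = 18°
triadic ↓ −120°: 18 − 120 = -102 → -102 + 360 = 258°

258°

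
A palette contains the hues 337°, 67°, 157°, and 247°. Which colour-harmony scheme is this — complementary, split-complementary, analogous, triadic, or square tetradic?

square tetradic

Sort the hues: 67°, 157°, 247°, 337°.
Successive gaps around the wheel: 90°, 90°, 90°, 90°.
Four hues every 90° form a square tetradic scheme.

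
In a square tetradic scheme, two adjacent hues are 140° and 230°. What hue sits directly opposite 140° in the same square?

A square tetradic scheme places four hues 90° apart; opposite corners are 180° apart.
140 + 180 = 320°

320°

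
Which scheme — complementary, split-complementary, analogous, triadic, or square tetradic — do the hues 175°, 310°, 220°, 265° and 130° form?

Sort the hues: 130°, 175°, 220°, 265°, 310°.
Successive gaps around the wheel: 45°, 45°, 45°, 45°, 180°.
A run of hues at equal small steps (45°) with one large closing gap is an analogous group.

analogous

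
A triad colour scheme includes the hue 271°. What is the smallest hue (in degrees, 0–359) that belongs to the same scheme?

A triad places three hues 120° apart.
The full set through 271° is {31°, 151°, 271°}.

31°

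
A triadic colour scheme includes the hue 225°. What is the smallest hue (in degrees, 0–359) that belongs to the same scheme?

A triad places three hues 120° apart.
The full set through 225° is {105°, 225°, 345°}.

105°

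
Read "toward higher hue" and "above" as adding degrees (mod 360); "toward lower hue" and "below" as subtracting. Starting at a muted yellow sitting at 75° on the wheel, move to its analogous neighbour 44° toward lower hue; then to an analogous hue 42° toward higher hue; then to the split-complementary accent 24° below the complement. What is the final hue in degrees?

−44° (analog 44° ↓): 75 − 44 = 31°
+42° (analog 42° ↑): 31 + 42 = 73°
+156° (split-comp 24° ↓): 73 + 156 = 229°

229°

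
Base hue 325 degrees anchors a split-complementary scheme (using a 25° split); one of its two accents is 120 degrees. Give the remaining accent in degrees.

170°

Split-complementary hues sit 25° either side of the complement.
Complement of the base 325°: 325 + 180 = 505 → 505 − 360 = 145°
The given accent 120° is 25° one side of 145°; the other accent sits 25° the other side: 145 + 25 = 170°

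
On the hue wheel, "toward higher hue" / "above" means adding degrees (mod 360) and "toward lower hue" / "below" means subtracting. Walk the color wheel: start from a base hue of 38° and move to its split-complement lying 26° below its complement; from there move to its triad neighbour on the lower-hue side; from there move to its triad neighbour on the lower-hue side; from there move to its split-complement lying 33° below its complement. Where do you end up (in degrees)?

99°

38 + 154 = 192°   (split-comp 26° ↓)
192 − 120 = 72°   (triadic ↓)
72 − 120 = -48 → -48 + 360 = 312°   (triadic ↓)
312 + 147 = 459 → 459 − 360 = 99°   (split-comp 33° ↓)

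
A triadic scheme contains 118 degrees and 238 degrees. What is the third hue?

A triad spaces three hues 120° apart.
The full set is {118°, 238°, 358°}.

358°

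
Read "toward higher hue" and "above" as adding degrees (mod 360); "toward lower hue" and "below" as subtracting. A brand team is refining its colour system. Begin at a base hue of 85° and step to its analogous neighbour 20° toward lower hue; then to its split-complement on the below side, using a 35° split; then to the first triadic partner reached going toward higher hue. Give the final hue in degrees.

330°

85 − 20 = 65°   (analog 20° ↓)
65 + 145 = 210°   (split-comp 35° ↓)
210 + 120 = 330°   (triadic ↑)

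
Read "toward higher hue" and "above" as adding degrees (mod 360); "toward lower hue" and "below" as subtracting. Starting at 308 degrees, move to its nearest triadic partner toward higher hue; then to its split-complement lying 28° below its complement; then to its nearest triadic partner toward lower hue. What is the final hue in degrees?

100°

308 + 120 = 428 → 428 − 360 = 68°   (triadic ↑)
68 + 152 = 220°   (split-comp 28° ↓)
220 − 120 = 100°   (triadic ↓)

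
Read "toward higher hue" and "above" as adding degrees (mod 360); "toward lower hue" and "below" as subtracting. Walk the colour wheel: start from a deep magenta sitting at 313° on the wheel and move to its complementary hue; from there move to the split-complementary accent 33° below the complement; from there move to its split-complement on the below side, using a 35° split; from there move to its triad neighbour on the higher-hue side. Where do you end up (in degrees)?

185°

complement +180°: 313 + 180 = 493 → 493 − 360 = 133°
split-comp 33° ↓ +147°: 133 + 147 = 280°
split-comp 35° ↓ +145°: 280 + 145 = 425 → 425 − 360 = 65°
triadic ↑ +120°: 65 + 120 = 185°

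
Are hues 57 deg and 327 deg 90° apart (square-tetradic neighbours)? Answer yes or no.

yes

Angular distance: |57 − 327| = 270; shorter arc = 360 − 270 = 90°.
90° apart (square-tetradic neighbours) requires 90°.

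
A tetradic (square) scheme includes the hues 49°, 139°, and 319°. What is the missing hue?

229°

A square tetradic scheme places four hues every 90°.
The full set through 49° is {49°, 139°, 229°, 319°}.
Given {49°, 139°, 319°}, the missing hue is 229°.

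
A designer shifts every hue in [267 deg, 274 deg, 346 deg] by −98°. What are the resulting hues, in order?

169°, 176°, 248°

267 − 98 = 169°
274 − 98 = 176°
346 − 98 = 248°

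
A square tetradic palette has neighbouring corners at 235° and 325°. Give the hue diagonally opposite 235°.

55°

A square tetradic scheme places four hues 90° apart; opposite corners are 180° apart.
235 + 180 = 415 → 415 − 360 = 55°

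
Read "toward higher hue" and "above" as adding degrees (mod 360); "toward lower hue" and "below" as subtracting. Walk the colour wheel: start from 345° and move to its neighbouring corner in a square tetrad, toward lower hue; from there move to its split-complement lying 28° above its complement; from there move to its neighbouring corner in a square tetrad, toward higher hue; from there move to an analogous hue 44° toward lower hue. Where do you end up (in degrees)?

345 − 90 = 255°   (square ↓)
255 + 208 = 463 → 463 − 360 = 103°   (split-comp 28° ↑)
103 + 90 = 193°   (square ↑)
193 − 44 = 149°   (analog 44° ↓)

149°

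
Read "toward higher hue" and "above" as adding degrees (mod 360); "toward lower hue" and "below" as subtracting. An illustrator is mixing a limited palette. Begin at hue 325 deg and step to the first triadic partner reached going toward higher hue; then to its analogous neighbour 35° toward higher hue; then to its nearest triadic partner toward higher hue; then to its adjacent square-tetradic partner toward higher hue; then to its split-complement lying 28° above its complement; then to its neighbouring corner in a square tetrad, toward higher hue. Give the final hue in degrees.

268°

325 + 120 = 445 → 445 − 360 = 85°   (triadic ↑)
85 + 35 = 120°   (analog 35° ↑)
120 + 120 = 240°   (triadic ↑)
240 + 90 = 330°   (square ↑)
330 + 208 = 538 → 538 − 360 = 178°   (split-comp 28° ↑)
178 + 90 = 268°   (square ↑)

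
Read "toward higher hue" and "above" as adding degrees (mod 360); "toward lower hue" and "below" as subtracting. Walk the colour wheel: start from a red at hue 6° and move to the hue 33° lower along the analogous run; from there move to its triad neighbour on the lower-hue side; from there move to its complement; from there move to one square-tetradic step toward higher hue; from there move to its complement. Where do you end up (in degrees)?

analog 33° ↓ −33°: 6 − 33 = -27 → -27 + 360 = 333°
triadic ↓ −120°: 333 − 120 = 213°
complement +180°: 213 + 180 = 393 → 393 − 360 = 33°
square ↑ +90°: 33 + 90 = 123°
complement +180°: 123 + 180 = 303°

303°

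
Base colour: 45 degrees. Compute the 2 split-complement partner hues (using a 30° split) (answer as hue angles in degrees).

195° and 255°

Split-complementary hues sit 30° either side of the complement.
Complement of 45 degrees: 45 + 180 = 225°
225 − 30 = 195°
225 + 30 = 255°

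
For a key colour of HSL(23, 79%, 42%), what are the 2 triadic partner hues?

A triad places three hues 120° apart.
23 + 120 = 143°
23 + 240 = 263°

143° and 263°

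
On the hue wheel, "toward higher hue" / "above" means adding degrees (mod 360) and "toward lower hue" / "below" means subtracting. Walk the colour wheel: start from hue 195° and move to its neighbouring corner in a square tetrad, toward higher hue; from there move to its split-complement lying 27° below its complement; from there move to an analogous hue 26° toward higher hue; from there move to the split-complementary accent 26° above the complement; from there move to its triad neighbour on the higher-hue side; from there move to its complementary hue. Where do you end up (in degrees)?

195 + 90 = 285°   (square ↑)
285 + 153 = 438 → 438 − 360 = 78°   (split-comp 27° ↓)
78 + 26 = 104°   (analog 26° ↑)
104 + 206 = 310°   (split-comp 26° ↑)
310 + 120 = 430 → 430 − 360 = 70°   (triadic ↑)
70 + 180 = 250°   (complement)

250°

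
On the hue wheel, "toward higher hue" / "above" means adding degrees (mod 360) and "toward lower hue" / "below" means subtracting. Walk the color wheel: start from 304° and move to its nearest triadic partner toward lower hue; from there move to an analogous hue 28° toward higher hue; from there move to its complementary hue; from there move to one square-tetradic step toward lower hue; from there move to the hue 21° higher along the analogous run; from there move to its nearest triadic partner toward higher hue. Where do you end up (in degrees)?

83°

304 − 120 = 184°   (triadic ↓)
184 + 28 = 212°   (analog 28° ↑)
212 + 180 = 392 → 392 − 360 = 32°   (complement)
32 − 90 = -58 → -58 + 360 = 302°   (square ↓)
302 + 21 = 323°   (analog 21° ↑)
323 + 120 = 443 → 443 − 360 = 83°   (triadic ↑)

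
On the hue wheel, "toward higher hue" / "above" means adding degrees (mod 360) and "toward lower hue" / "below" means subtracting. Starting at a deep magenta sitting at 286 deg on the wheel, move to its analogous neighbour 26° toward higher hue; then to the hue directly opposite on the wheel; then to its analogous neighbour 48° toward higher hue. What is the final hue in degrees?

180°

+26° (analog 26° ↑): 286 + 26 = 312°
+180° (complement): 312 + 180 = 492 → 492 − 360 = 132°
+48° (analog 48° ↑): 132 + 48 = 180°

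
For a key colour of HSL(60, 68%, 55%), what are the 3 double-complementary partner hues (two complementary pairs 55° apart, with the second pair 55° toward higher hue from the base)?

115°, 240° and 295°

A rectangular tetradic uses two complementary pairs 55° apart: offsets 0°, 55°, 180°, 235°.
60 + 55 = 115°
60 + 180 = 240°
60 + 235 = 295°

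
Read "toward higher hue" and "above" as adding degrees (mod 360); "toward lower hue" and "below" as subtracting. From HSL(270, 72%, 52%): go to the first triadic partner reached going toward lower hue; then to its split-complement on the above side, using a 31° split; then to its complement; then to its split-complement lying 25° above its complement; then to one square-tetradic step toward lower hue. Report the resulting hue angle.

296°

270 − 120 = 150°   (triadic ↓)
150 + 211 = 361 → 361 − 360 = 1°   (split-comp 31° ↑)
1 + 180 = 181°   (complement)
181 + 205 = 386 → 386 − 360 = 26°   (split-comp 25° ↑)
26 − 90 = -64 → -64 + 360 = 296°   (square ↓)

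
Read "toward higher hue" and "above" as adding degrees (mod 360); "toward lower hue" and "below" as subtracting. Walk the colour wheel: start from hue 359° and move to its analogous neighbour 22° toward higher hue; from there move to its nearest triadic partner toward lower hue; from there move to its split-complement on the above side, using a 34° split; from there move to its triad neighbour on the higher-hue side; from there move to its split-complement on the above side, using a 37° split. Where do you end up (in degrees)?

92°

analog 22° ↑ +22°: 359 + 22 = 381 → 381 − 360 = 21°
triadic ↓ −120°: 21 − 120 = -99 → -99 + 360 = 261°
split-comp 34° ↑ +214°: 261 + 214 = 475 → 475 − 360 = 115°
triadic ↑ +120°: 115 + 120 = 235°
split-comp 37° ↑ +217°: 235 + 217 = 452 → 452 − 360 = 92°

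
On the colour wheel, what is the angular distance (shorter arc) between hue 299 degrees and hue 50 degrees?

|299 − 50| = 249.
The shorter arc is 360 − 249 = 111°.

111°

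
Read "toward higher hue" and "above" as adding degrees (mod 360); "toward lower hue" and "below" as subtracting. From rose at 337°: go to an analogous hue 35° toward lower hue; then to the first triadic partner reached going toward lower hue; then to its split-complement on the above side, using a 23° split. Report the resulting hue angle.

25°

analog 35° ↓ −35°: 337 − 35 = 302°
triadic ↓ −120°: 302 − 120 = 182°
split-comp 23° ↑ +203°: 182 + 203 = 385 → 385 − 360 = 25°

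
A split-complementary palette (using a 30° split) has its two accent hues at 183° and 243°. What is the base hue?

The accents sit 30° either side of the complement, so the complement is their short-arc midpoint on the wheel.
Short-arc midpoint of 183° and 243°: 213°.
Base is 180° from the complement: 213 − 180 = 33°

33°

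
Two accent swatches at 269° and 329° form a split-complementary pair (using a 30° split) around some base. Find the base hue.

The accents sit 30° either side of the complement, so the complement is their short-arc midpoint on the wheel.
Short-arc midpoint of 269° and 329°: 299°.
Base is 180° from the complement: 299 − 180 = 119°

119°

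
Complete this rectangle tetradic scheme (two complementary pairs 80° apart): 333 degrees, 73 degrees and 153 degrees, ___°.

A rectangular tetradic uses two complementary pairs 80° apart: offsets 0°, 80°, 180°, 260°.
Among {73°, 153°, 333°}, 333° and 153° are a 180° pair.
The remaining hue 73° needs its own complement: 73 + 180 = 253°

253°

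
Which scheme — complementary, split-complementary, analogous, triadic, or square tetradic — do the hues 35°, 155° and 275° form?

triadic

Sort the hues: 35°, 155°, 275°.
Successive gaps around the wheel: 120°, 120°, 120°.
Three hues equally spaced 120° apart form a triad.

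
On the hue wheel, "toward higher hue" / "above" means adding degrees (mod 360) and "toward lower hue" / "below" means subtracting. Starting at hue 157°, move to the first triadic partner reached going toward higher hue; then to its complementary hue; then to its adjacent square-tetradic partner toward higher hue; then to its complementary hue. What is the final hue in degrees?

7°

+120° (triadic ↑): 157 + 120 = 277°
+180° (complement): 277 + 180 = 457 → 457 − 360 = 97°
+90° (square ↑): 97 + 90 = 187°
+180° (complement): 187 + 180 = 367 → 367 − 360 = 7°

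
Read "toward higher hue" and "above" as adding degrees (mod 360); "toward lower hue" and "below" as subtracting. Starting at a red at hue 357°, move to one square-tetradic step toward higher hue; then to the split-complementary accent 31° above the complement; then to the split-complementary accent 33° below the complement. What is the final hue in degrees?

85°

+90° (square ↑): 357 + 90 = 447 → 447 − 360 = 87°
+211° (split-comp 31° ↑): 87 + 211 = 298°
+147° (split-comp 33° ↓): 298 + 147 = 445 → 445 − 360 = 85°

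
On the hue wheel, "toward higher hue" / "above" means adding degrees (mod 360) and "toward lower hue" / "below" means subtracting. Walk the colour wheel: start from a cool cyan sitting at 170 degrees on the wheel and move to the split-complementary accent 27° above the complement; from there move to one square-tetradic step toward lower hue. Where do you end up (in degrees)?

170 + 207 = 377 → 377 − 360 = 17°   (split-comp 27° ↑)
17 − 90 = -73 → -73 + 360 = 287°   (square ↓)

287°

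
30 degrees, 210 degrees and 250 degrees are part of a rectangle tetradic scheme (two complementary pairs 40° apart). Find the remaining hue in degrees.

70°

A rectangular tetradic uses two complementary pairs 40° apart: offsets 0°, 40°, 180°, 220°.
Among {30°, 210°, 250°}, 210° and 30° are a 180° pair.
The remaining hue 250° needs its own complement: 250 + 180 = 430 → 430 − 360 = 70°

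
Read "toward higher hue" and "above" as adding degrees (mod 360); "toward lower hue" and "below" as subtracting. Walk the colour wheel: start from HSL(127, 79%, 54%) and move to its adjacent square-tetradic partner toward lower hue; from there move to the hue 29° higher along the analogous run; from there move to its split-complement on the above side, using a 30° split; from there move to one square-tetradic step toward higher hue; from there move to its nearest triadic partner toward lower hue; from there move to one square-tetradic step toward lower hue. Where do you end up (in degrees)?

square ↓ −90°: 127 − 90 = 37°
analog 29° ↑ +29°: 37 + 29 = 66°
split-comp 30° ↑ +210°: 66 + 210 = 276°
square ↑ +90°: 276 + 90 = 366 → 366 − 360 = 6°
triadic ↓ −120°: 6 − 120 = -114 → -114 + 360 = 246°
square ↓ −90°: 246 − 90 = 156°

156°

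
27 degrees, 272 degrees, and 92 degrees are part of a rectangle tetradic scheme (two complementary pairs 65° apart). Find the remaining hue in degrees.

A rectangular tetradic uses two complementary pairs 65° apart: offsets 0°, 65°, 180°, 245°.
Among {27°, 92°, 272°}, 272° and 92° are a 180° pair.
The remaining hue 27° needs its own complement: 27 + 180 = 207°

207°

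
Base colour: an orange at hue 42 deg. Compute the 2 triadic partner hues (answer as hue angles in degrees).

A triad places three hues 120° apart.
42 + 120 = 162°
42 + 240 = 282°

162° and 282°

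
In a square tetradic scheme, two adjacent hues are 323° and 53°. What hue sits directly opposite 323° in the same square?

143°

A square tetradic scheme places four hues 90° apart; opposite corners are 180° apart.
323 + 180 = 503 → 503 − 360 = 143°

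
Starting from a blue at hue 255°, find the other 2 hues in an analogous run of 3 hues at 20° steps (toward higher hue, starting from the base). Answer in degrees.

Analogous hues sit every 20° along the wheel.
255 + 20 = 275°
255 + 40 = 295°

275° and 295°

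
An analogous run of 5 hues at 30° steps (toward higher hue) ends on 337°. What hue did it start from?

4 steps of 30° (toward higher hue) give a net shift of +120°.
Start = end − shift: 337 − 120 = 217°

217°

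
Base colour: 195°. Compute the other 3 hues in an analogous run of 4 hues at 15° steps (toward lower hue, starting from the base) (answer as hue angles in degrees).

Analogous hues sit every 15° along the wheel.
195 − 15 = 180°
195 − 30 = 165°
195 − 45 = 150°

180°, 165°, and 150°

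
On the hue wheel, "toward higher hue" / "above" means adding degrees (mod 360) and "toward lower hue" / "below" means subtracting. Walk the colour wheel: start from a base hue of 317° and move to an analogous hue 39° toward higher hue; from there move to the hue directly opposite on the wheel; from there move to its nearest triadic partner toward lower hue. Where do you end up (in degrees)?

56°

317 + 39 = 356°   (analog 39° ↑)
356 + 180 = 536 → 536 − 360 = 176°   (complement)
176 − 120 = 56°   (triadic ↓)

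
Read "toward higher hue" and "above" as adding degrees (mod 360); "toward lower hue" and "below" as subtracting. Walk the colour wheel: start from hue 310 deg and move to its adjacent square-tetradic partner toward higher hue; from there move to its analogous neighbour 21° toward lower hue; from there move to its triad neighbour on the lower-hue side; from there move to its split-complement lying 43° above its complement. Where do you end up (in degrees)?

122°

square ↑ +90°: 310 + 90 = 400 → 400 − 360 = 40°
analog 21° ↓ −21°: 40 − 21 = 19°
triadic ↓ −120°: 19 − 120 = -101 → -101 + 360 = 259°
split-comp 43° ↑ +223°: 259 + 223 = 482 → 482 − 360 = 122°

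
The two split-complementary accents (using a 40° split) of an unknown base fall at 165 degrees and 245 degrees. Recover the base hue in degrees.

The accents sit 40° either side of the complement, so the complement is their short-arc midpoint on the wheel.
Short-arc midpoint of 165° and 245°: 205°.
Base is 180° from the complement: 205 − 180 = 25°

25°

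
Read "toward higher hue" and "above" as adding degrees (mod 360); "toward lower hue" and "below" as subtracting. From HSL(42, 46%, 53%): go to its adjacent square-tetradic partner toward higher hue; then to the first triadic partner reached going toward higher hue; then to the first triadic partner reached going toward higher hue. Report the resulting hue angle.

12°

+90° (square ↑): 42 + 90 = 132°
+120° (triadic ↑): 132 + 120 = 252°
+120° (triadic ↑): 252 + 120 = 372 → 372 − 360 = 12°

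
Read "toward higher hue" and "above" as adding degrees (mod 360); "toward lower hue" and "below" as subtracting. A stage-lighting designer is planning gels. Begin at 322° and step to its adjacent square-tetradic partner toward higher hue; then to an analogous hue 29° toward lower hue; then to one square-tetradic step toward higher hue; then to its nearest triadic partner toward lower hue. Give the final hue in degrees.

353°

+90° (square ↑): 322 + 90 = 412 → 412 − 360 = 52°
−29° (analog 29° ↓): 52 − 29 = 23°
+90° (square ↑): 23 + 90 = 113°
−120° (triadic ↓): 113 − 120 = -7 → -7 + 360 = 353°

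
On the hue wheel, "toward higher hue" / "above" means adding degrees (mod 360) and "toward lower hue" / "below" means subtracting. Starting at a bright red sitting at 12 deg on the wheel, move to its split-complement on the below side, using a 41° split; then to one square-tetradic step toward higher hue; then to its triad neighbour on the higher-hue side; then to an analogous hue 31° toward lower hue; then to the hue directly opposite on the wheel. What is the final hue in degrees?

split-comp 41° ↓ +139°: 12 + 139 = 151°
square ↑ +90°: 151 + 90 = 241°
triadic ↑ +120°: 241 + 120 = 361 → 361 − 360 = 1°
analog 31° ↓ −31°: 1 − 31 = -30 → -30 + 360 = 330°
complement +180°: 330 + 180 = 510 → 510 − 360 = 150°

150°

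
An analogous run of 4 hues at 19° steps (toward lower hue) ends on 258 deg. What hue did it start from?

3 steps of 19° (toward lower hue) give a net shift of −57°.
Start = end − shift: 258 + 57 = 315°

315°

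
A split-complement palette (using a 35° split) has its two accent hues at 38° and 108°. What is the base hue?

The accents sit 35° either side of the complement, so the complement is their short-arc midpoint on the wheel.
Short-arc midpoint of 38° and 108°: 73°.
Base is 180° from the complement: 73 − 180 = -107 → -107 + 360 = 253°

253°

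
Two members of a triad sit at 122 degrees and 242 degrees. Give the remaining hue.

2°

A triad spaces three hues 120° apart.
The full set is {2°, 122°, 242°}.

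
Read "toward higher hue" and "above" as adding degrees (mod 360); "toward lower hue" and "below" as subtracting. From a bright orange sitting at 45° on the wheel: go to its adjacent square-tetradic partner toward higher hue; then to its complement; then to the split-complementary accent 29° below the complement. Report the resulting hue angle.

106°

+90° (square ↑): 45 + 90 = 135°
+180° (complement): 135 + 180 = 315°
+151° (split-comp 29° ↓): 315 + 151 = 466 → 466 − 360 = 106°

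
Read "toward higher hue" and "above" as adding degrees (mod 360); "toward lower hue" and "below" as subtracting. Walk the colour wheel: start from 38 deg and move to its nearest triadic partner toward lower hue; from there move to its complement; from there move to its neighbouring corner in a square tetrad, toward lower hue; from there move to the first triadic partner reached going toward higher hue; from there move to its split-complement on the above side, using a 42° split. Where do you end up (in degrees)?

350°

−120° (triadic ↓): 38 − 120 = -82 → -82 + 360 = 278°
+180° (complement): 278 + 180 = 458 → 458 − 360 = 98°
−90° (square ↓): 98 − 90 = 8°
+120° (triadic ↑): 8 + 120 = 128°
+222° (split-comp 42° ↑): 128 + 222 = 350°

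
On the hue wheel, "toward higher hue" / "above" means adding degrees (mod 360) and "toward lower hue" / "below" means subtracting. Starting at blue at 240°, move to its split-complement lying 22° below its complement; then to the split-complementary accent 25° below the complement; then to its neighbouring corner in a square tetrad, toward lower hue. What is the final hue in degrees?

split-comp 22° ↓ +158°: 240 + 158 = 398 → 398 − 360 = 38°
split-comp 25° ↓ +155°: 38 + 155 = 193°
square ↓ −90°: 193 − 90 = 103°

103°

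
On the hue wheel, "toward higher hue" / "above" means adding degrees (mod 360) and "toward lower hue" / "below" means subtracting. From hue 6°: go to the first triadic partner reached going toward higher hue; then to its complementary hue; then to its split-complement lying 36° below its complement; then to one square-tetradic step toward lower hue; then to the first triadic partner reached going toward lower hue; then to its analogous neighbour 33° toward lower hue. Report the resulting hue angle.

207°

+120° (triadic ↑): 6 + 120 = 126°
+180° (complement): 126 + 180 = 306°
+144° (split-comp 36° ↓): 306 + 144 = 450 → 450 − 360 = 90°
−90° (square ↓): 90 − 90 = 0°
−120° (triadic ↓): 0 − 120 = -120 → -120 + 360 = 240°
−33° (analog 33° ↓): 240 − 33 = 207°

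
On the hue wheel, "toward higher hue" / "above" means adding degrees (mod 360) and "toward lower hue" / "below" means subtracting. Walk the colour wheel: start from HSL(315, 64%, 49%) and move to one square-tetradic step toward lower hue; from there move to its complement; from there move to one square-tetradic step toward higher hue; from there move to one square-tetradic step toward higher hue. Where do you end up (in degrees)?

square ↓ −90°: 315 − 90 = 225°
complement +180°: 225 + 180 = 405 → 405 − 360 = 45°
square ↑ +90°: 45 + 90 = 135°
square ↑ +90°: 135 + 90 = 225°

225°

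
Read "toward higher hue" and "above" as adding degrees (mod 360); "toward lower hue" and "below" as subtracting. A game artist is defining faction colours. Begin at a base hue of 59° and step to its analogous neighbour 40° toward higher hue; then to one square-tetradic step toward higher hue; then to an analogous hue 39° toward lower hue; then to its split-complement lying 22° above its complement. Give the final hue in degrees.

352°

59 + 40 = 99°   (analog 40° ↑)
99 + 90 = 189°   (square ↑)
189 − 39 = 150°   (analog 39° ↓)
150 + 202 = 352°   (split-comp 22° ↑)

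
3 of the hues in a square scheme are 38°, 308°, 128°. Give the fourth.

A square tetradic scheme places four hues every 90°.
The full set through 38° is {38°, 128°, 218°, 308°}.
Given {38°, 128°, 308°}, the missing hue is 218°.

218°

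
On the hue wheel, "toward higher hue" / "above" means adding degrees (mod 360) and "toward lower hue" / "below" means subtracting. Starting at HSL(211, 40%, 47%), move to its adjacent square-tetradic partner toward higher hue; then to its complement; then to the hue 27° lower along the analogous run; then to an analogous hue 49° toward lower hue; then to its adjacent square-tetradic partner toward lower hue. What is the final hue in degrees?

+90° (square ↑): 211 + 90 = 301°
+180° (complement): 301 + 180 = 481 → 481 − 360 = 121°
−27° (analog 27° ↓): 121 − 27 = 94°
−49° (analog 49° ↓): 94 − 49 = 45°
−90° (square ↓): 45 − 90 = -45 → -45 + 360 = 315°

315°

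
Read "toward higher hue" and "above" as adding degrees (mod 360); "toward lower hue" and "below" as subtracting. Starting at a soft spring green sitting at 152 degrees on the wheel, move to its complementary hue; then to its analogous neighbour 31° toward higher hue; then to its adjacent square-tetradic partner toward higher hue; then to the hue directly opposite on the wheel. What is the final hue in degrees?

complement +180°: 152 + 180 = 332°
analog 31° ↑ +31°: 332 + 31 = 363 → 363 − 360 = 3°
square ↑ +90°: 3 + 90 = 93°
complement +180°: 93 + 180 = 273°

273°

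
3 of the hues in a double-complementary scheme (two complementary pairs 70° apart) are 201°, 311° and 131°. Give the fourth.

21°

A rectangular tetradic uses two complementary pairs 70° apart: offsets 0°, 70°, 180°, 250°.
Among {131°, 201°, 311°}, 311° and 131° are a 180° pair.
The remaining hue 201° needs its own complement: 201 + 180 = 381 → 381 − 360 = 21°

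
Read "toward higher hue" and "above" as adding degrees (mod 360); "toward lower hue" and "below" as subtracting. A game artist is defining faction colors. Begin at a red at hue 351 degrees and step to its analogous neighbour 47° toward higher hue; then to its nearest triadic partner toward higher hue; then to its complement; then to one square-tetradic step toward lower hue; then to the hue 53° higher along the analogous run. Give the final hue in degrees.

351 + 47 = 398 → 398 − 360 = 38°   (analog 47° ↑)
38 + 120 = 158°   (triadic ↑)
158 + 180 = 338°   (complement)
338 − 90 = 248°   (square ↓)
248 + 53 = 301°   (analog 53° ↑)

301°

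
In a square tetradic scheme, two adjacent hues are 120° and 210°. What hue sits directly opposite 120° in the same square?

A square tetradic scheme places four hues 90° apart; opposite corners are 180° apart.
120 + 180 = 300°

300°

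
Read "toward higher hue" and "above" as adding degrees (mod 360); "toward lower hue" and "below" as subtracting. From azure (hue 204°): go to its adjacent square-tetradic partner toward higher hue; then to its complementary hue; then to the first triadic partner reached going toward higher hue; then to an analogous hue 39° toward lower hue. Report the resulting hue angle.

195°

204 + 90 = 294°   (square ↑)
294 + 180 = 474 → 474 − 360 = 114°   (complement)
114 + 120 = 234°   (triadic ↑)
234 − 39 = 195°   (analog 39° ↓)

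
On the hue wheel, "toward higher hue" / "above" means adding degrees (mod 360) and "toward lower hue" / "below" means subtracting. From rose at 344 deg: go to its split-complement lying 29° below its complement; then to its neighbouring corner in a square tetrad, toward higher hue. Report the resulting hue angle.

225°

split-comp 29° ↓ +151°: 344 + 151 = 495 → 495 − 360 = 135°
square ↑ +90°: 135 + 90 = 225°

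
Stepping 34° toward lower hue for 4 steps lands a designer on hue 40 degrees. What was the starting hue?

176°

4 steps of 34° (toward lower hue) give a net shift of −136°.
Start = end − shift: 40 + 136 = 176°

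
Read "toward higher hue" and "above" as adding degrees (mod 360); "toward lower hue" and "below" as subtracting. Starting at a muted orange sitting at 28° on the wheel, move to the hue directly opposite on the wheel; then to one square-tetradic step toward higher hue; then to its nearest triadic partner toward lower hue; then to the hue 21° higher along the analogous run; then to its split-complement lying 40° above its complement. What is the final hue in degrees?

complement +180°: 28 + 180 = 208°
square ↑ +90°: 208 + 90 = 298°
triadic ↓ −120°: 298 − 120 = 178°
analog 21° ↑ +21°: 178 + 21 = 199°
split-comp 40° ↑ +220°: 199 + 220 = 419 → 419 − 360 = 59°

59°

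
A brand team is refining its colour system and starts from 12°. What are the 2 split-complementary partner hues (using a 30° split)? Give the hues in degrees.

162° and 222°

Complement of 12°: 12 + 180 = 192°
192 − 30 = 162°
192 + 30 = 222°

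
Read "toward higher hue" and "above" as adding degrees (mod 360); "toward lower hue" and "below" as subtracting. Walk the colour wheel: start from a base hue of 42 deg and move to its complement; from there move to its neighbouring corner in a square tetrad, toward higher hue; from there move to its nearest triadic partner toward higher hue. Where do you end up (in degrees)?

42 + 180 = 222°   (complement)
222 + 90 = 312°   (square ↑)
312 + 120 = 432 → 432 − 360 = 72°   (triadic ↑)

72°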